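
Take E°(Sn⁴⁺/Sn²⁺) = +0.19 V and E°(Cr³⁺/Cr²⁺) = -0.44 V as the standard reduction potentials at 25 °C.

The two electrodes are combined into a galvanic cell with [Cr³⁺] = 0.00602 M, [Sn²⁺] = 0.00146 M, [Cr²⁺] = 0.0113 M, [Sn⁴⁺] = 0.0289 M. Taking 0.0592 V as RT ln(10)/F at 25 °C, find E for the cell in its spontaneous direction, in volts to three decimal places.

Sn⁴⁺/Sn²⁺ is the cathode (higher E°), Cr³⁺/Cr²⁺ the anode: E°cell = +0.19 − (-0.44) = +0.63 V, n = 2.
Overall: Sn⁴⁺(aq) + 2 Cr²⁺(aq) → Sn²⁺(aq) + 2 Cr³⁺(aq)
Q = [Sn²⁺]·[Cr³⁺]^2 / ([Sn⁴⁺]·[Cr²⁺]^2); log Q = -1.844.
E = E° − (0.0592/n) log Q = +0.63 − (0.0592/2)(-1.844) = +0.685 V.

+0.685 V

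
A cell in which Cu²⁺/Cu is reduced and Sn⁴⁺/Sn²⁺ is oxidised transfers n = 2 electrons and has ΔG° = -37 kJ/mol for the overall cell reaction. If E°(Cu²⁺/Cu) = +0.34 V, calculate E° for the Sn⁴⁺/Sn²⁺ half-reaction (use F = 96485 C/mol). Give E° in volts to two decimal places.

E°cell = −ΔG°/(nF) = −(-37×10³)/((2)(96485)) = +0.192 V.
Since Cu²⁺/Cu is the cathode and Sn⁴⁺/Sn²⁺ the anode, E°cell = E°(Cu²⁺/Cu) − E°(Sn⁴⁺/Sn²⁺).
So E°(Sn⁴⁺/Sn²⁺) = E°(Cu²⁺/Cu) − E°cell = (+0.34) − (+0.192) = +0.15 V.

+0.15 V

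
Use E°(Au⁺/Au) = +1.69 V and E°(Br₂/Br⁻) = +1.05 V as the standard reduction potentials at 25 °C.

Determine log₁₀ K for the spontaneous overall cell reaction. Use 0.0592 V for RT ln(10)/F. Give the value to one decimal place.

Cathode: Au⁺/Au; anode: Br₂/Br⁻. E°cell = +0.64 V, n = 2.
log K = nE°cell / 0.0592 = (2)(+0.64) / 0.0592 = 21.6.

21.6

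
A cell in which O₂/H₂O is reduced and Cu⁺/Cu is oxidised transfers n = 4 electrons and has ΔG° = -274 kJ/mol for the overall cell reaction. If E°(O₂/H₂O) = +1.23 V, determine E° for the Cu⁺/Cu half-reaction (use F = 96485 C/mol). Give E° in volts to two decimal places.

E°cell = −ΔG°/(nF) = −(-274×10³)/((4)(96485)) = +0.710 V.
Since O₂/H₂O is the cathode and Cu⁺/Cu the anode, E°cell = E°(O₂/H₂O) − E°(Cu⁺/Cu).
So E°(Cu⁺/Cu) = E°(O₂/H₂O) − E°cell = (+1.23) − (+0.710) = +0.52 V.

+0.52 V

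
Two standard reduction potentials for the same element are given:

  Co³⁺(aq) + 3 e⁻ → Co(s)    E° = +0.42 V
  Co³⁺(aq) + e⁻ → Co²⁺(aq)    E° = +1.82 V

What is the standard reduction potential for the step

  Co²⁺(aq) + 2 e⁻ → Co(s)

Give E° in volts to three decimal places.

-0.280 V

Sequential free energies add, so n₃E°₃ = n₁E°₁ + n₂E°₂.
With n₃ = 3, and the known step contributing 1×(+1.82) V, the unknown satisfies 2·E° = 3×(+0.42) − 1×(+1.82) = -0.560.
E° = -0.560 / 2 = -0.280 V.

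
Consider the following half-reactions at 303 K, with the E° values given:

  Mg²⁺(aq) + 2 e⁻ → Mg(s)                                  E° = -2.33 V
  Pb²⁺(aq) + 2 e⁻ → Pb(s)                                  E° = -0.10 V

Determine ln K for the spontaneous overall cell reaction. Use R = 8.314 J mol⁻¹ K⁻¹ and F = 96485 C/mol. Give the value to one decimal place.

Cathode: Pb²⁺/Pb; anode: Mg²⁺/Mg. E°cell = (-0.10) − (-2.33) = +2.23 V, with n = 2.
ΔG° = −nFE° = −RT ln K, so ln K = nFE°/(RT) = (2)(96485)(+2.23) / ((8.314)(303)) = 170.821.

170.8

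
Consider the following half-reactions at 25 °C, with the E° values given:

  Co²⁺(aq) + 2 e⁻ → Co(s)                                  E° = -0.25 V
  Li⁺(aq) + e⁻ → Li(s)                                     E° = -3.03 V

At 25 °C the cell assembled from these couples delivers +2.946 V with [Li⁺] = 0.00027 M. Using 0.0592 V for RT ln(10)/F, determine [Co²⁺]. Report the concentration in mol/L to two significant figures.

0.030 M

Co²⁺/Co is the cathode, Li⁺/Li the anode: E°cell = +2.78 V, n = 2.
Overall reaction: Co²⁺(aq) + 2 Li(s) → Co(s) + 2 Li⁺(aq); Q = [Li⁺]^2/[Co²⁺]^1.
From E = E° − (0.0592/n) log Q: log Q = (E° − E)·n/0.0592 = (+2.78 − (+2.946))·2/0.0592 = -5.6081.
So 1·log[Co²⁺] = 2·log(0.00027) − log Q = -7.1373 − (-5.6081) = -1.5292; [Co²⁺] = 10^(-1.5292) ≈ 0.030 M.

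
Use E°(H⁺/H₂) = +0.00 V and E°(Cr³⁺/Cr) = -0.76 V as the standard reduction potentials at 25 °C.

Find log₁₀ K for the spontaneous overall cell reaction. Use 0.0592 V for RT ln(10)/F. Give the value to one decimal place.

Cathode: H⁺/H₂; anode: Cr³⁺/Cr. E°cell = +0.76 V, n = 6.
log K = nE°cell / 0.0592 = (6)(+0.76) / 0.0592 = 77.0.

77.0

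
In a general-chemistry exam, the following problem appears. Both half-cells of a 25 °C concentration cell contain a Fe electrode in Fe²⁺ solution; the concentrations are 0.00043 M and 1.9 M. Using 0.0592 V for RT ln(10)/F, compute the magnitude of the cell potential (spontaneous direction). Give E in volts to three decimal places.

+0.108 V

For a concentration cell E°cell = 0. The 1.9 M side is the cathode (reduction is favoured where [Fe²⁺] is higher).
With n = 2, E = −(0.0592/2) log([Fe²⁺]ₐₙ/[Fe²⁺]꜀ₐₜ) = −(0.0592/2) log(0.00043/1.9) = −(0.0592/2)(-3.645) = +0.108 V.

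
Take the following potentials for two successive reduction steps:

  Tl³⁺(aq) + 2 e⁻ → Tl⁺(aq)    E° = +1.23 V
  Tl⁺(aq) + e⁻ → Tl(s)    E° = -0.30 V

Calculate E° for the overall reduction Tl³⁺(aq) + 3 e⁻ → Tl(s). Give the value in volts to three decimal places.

Adding the free-energy changes (−nFE°) of the two steps gives −n₃FE°₃ = −n₁FE°₁ − n₂FE°₂.
E°₃ = (2×+1.23 + 1×-0.30) / 3 = (+2.160) / 3 = +0.720 V.
E° values themselves are not directly additive — weighting by electron count is essential.

+0.720 V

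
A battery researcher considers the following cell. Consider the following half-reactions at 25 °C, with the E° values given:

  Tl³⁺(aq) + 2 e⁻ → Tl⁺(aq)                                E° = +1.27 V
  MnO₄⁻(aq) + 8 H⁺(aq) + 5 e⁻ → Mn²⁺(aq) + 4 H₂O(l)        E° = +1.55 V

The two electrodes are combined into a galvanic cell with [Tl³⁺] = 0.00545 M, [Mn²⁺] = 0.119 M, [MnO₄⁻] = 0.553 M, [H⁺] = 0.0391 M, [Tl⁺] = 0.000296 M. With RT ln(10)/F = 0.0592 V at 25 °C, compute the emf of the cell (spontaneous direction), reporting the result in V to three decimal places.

MnO₄⁻/Mn²⁺ is the cathode (higher E°), Tl³⁺/Tl⁺ the anode: E°cell = +1.55 − (+1.27) = +0.28 V, n = 10.
Overall: 2 MnO₄⁻(aq) + 16 H⁺(aq) + 5 Tl⁺(aq) → 2 Mn²⁺(aq) + 8 H₂O(l) + 5 Tl³⁺(aq)
Q = [Mn²⁺]^2·[Tl³⁺]^5 / ([MnO₄⁻]^2·[H⁺]^16·[Tl⁺]^5); log Q = 27.516.
E = E° − (0.0592/n) log Q = +0.28 − (0.0592/10)(27.516) = +0.117 V.

+0.117 V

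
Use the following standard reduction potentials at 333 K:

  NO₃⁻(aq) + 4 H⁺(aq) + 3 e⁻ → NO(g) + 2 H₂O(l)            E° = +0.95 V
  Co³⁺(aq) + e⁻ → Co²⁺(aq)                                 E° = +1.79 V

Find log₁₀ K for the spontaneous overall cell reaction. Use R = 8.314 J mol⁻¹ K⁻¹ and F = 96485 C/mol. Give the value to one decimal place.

Cathode: Co³⁺/Co²⁺; anode: NO₃⁻/NO. E°cell = (+1.79) − (+0.95) = +0.84 V, with n = 3.
ΔG° = −nFE° = −RT ln K, so ln K = nFE°/(RT) = (3)(96485)(+0.84) / ((8.314)(333)) = 87.823.
log₁₀ K = 87.823 / ln 10 = 38.1.

38.1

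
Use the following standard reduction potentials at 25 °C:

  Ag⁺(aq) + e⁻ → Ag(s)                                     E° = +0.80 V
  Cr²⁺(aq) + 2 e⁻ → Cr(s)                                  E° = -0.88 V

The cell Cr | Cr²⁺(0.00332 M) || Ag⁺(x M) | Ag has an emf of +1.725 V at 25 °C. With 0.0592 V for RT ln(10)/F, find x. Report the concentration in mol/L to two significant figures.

0.33 M

Ag⁺/Ag is the cathode, Cr²⁺/Cr the anode: E°cell = +1.68 V, n = 2.
Overall reaction: 2 Ag⁺(aq) + Cr(s) → 2 Ag(s) + Cr²⁺(aq); Q = [Cr²⁺]^1/[Ag⁺]^2.
From E = E° − (0.0592/n) log Q: log Q = (E° − E)·n/0.0592 = (+1.68 − (+1.725))·2/0.0592 = -1.5203.
So 2·log[Ag⁺] = 1·log(0.00332) − log Q = -2.4789 − (-1.5203) = -0.9586; log[Ag⁺] = -0.9586 / 2 = -0.4793; [Ag⁺] = 10^(-0.4793) ≈ 0.33 M.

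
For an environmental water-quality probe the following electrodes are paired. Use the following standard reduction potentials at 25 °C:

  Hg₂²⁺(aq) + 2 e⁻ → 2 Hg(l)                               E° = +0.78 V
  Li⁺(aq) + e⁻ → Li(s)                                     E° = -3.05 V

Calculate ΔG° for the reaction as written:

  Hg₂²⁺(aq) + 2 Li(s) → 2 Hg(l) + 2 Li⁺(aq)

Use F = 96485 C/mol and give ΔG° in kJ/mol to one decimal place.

As written, Hg₂²⁺/Hg is reduced (cathode) and Li⁺/Li is oxidised (anode), so E°cell = (+0.78) − (-3.05) = +3.83 V.
Balancing electrons gives n = 2.
ΔG° = −nFE° = −(2)(96485)(+3.83) = -739,075 J = -739.1 kJ/mol.

-739.1 kJ/mol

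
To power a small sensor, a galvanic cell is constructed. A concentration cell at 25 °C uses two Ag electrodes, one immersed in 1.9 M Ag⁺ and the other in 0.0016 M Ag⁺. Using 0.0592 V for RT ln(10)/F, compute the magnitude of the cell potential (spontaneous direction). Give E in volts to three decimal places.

For a concentration cell E°cell = 0. The 1.9 M side is the cathode (reduction is favoured where [Ag⁺] is higher).
With n = 1, E = −(0.0592/1) log([Ag⁺]ₐₙ/[Ag⁺]꜀ₐₜ) = −(0.0592/1) log(0.0016/1.9) = −(0.0592/1)(-3.075) = +0.182 V.

+0.182 V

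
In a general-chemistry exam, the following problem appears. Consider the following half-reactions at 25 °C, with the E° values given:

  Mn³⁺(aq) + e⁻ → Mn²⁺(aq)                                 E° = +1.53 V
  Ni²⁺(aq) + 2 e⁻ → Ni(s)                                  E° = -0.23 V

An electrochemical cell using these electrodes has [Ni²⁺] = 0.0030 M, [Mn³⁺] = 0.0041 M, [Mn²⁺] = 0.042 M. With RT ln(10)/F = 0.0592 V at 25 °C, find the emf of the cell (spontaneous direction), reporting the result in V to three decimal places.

Mn³⁺/Mn²⁺ is the cathode (higher E°), Ni²⁺/Ni the anode: E°cell = +1.53 − (-0.23) = +1.76 V, n = 2.
Overall: 2 Mn³⁺(aq) + Ni(s) → 2 Mn²⁺(aq) + Ni²⁺(aq)
Q = [Mn²⁺]^2·[Ni²⁺] / ([Mn³⁺]^2); log Q = -0.502.
E = E° − (0.0592/n) log Q = +1.76 − (0.0592/2)(-0.502) = +1.775 V.

+1.775 V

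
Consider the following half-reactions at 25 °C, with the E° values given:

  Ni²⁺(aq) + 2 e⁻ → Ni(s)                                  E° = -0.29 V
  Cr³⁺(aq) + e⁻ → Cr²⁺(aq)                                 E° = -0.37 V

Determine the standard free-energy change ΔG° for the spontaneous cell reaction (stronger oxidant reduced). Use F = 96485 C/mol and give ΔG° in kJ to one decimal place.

Ni²⁺/Ni (E° = -0.29 V) is the cathode; Cr³⁺/Cr²⁺ (E° = -0.37 V) is the anode, so E°cell = +0.08 V.
Balancing electrons gives n = 2 (lcm of 2 and 1).
ΔG° = −nFE° = −(2)(96485)(+0.08) = -15,438 J = -15.4 kJ.

-15.4 kJ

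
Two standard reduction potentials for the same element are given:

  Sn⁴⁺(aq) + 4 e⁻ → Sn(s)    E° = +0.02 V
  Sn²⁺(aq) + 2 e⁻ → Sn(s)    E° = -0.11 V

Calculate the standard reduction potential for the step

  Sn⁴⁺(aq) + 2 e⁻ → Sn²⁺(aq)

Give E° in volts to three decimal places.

Sequential free energies add, so n₃E°₃ = n₁E°₁ + n₂E°₂.
With n₃ = 4, and the known step contributing 2×(-0.11) V, the unknown satisfies 2·E° = 4×(+0.02) − 2×(-0.11) = +0.300.
E° = +0.300 / 2 = +0.150 V.

+0.150 V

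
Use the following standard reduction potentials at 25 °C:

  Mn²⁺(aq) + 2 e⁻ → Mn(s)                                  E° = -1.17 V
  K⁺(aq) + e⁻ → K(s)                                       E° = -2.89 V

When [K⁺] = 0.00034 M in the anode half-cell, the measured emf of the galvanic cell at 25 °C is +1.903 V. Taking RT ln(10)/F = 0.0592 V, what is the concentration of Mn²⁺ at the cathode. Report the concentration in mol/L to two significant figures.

Mn²⁺/Mn is the cathode, K⁺/K the anode: E°cell = +1.72 V, n = 2.
Overall reaction: Mn²⁺(aq) + 2 K(s) → Mn(s) + 2 K⁺(aq); Q = [K⁺]^2/[Mn²⁺]^1.
From E = E° − (0.0592/n) log Q: log Q = (E° − E)·n/0.0592 = (+1.72 − (+1.903))·2/0.0592 = -6.1824.
So 1·log[Mn²⁺] = 2·log(0.00034) − log Q = -6.9370 − (-6.1824) = -0.7546; [Mn²⁺] = 10^(-0.7546) ≈ 0.18 M.

0.18 M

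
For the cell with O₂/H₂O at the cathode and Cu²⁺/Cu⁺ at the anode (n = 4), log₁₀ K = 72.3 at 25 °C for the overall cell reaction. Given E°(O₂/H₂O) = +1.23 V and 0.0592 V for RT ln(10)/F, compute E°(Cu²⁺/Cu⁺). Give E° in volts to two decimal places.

E°cell = (0.0592/n)·log K = (0.0592/4)(72.3) = +1.070 V.
Since O₂/H₂O is the cathode and Cu²⁺/Cu⁺ the anode, E°cell = E°(O₂/H₂O) − E°(Cu²⁺/Cu⁺).
So E°(Cu²⁺/Cu⁺) = E°(O₂/H₂O) − E°cell = (+1.23) − (+1.070) = +0.16 V.

+0.16 V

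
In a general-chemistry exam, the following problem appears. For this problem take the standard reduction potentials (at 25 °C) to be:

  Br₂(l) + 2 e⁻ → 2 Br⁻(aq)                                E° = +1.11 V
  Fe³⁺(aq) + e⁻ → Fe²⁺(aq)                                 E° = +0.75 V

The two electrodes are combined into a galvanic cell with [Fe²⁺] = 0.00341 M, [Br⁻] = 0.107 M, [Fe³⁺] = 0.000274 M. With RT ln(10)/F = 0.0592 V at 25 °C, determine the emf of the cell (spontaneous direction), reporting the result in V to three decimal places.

+0.482 V

Br₂/Br⁻ is the cathode (higher E°), Fe³⁺/Fe²⁺ the anode: E°cell = +1.11 − (+0.75) = +0.36 V, n = 2.
Overall: Br₂(l) + 2 Fe²⁺(aq) → 2 Br⁻(aq) + 2 Fe³⁺(aq)
Q = [Br⁻]^2·[Fe³⁺]^2 / ([Fe²⁺]^2); log Q = -4.131.
E = E° − (0.0592/n) log Q = +0.36 − (0.0592/2)(-4.131) = +0.482 V.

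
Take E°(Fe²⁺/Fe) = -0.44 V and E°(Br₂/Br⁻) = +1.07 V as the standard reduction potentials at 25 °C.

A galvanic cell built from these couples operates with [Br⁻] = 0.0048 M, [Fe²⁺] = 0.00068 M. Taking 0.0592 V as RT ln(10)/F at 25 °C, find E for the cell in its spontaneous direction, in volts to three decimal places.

+1.741 V

Br₂/Br⁻ is the cathode (higher E°), Fe²⁺/Fe the anode: E°cell = +1.07 − (-0.44) = +1.51 V, n = 2.
Overall: Br₂(l) + Fe(s) → 2 Br⁻(aq) + Fe²⁺(aq)
Q = [Br⁻]^2·[Fe²⁺]; log Q = -7.805.
E = E° − (0.0592/n) log Q = +1.51 − (0.0592/2)(-7.805) = +1.741 V.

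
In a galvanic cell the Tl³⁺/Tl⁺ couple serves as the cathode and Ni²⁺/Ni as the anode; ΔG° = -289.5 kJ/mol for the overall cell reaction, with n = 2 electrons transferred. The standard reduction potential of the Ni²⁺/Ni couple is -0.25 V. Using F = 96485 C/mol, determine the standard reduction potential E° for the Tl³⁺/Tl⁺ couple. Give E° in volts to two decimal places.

E°cell = −ΔG°/(nF) = −(-289.5×10³)/((2)(96485)) = +1.500 V.
Since Tl³⁺/Tl⁺ is the cathode and Ni²⁺/Ni the anode, E°cell = E°(Tl³⁺/Tl⁺) − E°(Ni²⁺/Ni).
So E°(Tl³⁺/Tl⁺) = E°cell + E°(Ni²⁺/Ni) = +1.500 + (-0.25) = +1.25 V.

+1.25 V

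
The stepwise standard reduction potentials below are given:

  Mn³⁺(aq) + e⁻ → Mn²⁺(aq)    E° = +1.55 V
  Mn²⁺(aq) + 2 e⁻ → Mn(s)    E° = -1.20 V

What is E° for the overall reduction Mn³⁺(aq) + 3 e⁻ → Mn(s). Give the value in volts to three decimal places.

Adding the free-energy changes (−nFE°) of the two steps gives −n₃FE°₃ = −n₁FE°₁ − n₂FE°₂.
E°₃ = (1×+1.55 + 2×-1.20) / 3 = (-0.850) / 3 = -0.283 V.

-0.283 V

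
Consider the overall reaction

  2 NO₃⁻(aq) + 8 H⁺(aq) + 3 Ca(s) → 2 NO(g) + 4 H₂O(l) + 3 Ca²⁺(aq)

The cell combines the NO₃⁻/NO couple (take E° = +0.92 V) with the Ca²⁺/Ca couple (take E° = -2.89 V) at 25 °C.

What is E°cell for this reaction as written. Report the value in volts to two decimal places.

+3.81 V

The NO₃⁻/NO couple has the higher reduction potential, so it is the cathode; Ca²⁺/Ca is oxidised at the anode.
E°cell = E°(cathode) − E°(anode) = (+0.92) − (-2.89) = +3.81 V.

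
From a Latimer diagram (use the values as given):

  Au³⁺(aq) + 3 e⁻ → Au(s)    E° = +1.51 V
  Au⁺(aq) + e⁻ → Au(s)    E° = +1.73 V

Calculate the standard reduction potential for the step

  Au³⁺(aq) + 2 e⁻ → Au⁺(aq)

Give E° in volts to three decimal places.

+1.400 V

Sequential free energies add, so n₃E°₃ = n₁E°₁ + n₂E°₂.
With n₃ = 3, and the known step contributing 1×(+1.73) V, the unknown satisfies 2·E° = 3×(+1.51) − 1×(+1.73) = +2.800.
E° = +2.800 / 2 = +1.400 V.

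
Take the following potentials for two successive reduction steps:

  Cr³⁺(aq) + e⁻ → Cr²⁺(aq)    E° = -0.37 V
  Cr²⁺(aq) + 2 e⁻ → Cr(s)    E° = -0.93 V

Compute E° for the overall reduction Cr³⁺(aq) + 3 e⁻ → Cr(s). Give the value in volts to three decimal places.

-0.743 V

Standard free energies of sequential steps add: ΔG°₃ = ΔG°₁ + ΔG°₂, so n₃E°₃ = n₁E°₁ + n₂E°₂.
E°₃ = (1×-0.37 + 2×-0.93) / 3 = (-2.230) / 3 = -0.743 V.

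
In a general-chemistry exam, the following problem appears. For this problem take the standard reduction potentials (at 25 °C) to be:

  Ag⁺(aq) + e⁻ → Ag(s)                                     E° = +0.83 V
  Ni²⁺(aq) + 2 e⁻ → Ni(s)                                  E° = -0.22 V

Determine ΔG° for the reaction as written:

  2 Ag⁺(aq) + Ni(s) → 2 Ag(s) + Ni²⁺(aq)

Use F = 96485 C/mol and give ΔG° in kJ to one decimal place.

-202.6 kJ

As written, Ag⁺/Ag is reduced (cathode) and Ni²⁺/Ni is oxidised (anode), so E°cell = (+0.83) − (-0.22) = +1.05 V.
Balancing electrons gives n = 2.
ΔG° = −nFE° = −(2)(96485)(+1.05) = -202,618 J = -202.6 kJ.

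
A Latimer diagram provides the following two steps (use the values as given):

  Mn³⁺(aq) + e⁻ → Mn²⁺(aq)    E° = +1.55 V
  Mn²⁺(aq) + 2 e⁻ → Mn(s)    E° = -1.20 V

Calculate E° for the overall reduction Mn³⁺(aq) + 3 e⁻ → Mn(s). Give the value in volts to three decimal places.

Adding the free-energy changes (−nFE°) of the two steps gives −n₃FE°₃ = −n₁FE°₁ − n₂FE°₂.
E°₃ = (1×+1.55 + 2×-1.20) / 3 = (-0.850) / 3 = -0.283 V.
Simply averaging or adding the two E° values would be wrong; the electron-weighted sum is required.

-0.283 V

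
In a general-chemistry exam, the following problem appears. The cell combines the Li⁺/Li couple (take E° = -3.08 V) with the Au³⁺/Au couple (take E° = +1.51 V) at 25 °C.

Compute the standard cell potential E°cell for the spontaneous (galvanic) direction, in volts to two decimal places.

+4.59 V

The Au³⁺/Au couple has the higher reduction potential, so it is the cathode; Li⁺/Li is oxidised at the anode.
E°cell = E°(cathode) − E°(anode) = (+1.51) − (-3.08) = +4.59 V.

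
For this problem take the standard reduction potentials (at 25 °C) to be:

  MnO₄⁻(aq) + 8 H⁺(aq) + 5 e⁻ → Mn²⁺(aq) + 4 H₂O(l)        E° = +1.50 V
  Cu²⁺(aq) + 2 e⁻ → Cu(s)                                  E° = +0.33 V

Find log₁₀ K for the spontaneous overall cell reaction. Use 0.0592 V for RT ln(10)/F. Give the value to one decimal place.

Cathode: MnO₄⁻/Mn²⁺; anode: Cu²⁺/Cu. E°cell = +1.17 V, n = 10.
log K = nE°cell / 0.0592 = (10)(+1.17) / 0.0592 = 197.6.

197.6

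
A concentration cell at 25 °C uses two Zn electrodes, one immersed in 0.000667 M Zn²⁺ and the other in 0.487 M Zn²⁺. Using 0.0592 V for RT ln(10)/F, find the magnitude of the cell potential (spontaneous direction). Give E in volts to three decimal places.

For a concentration cell E°cell = 0. The 0.487 M side is the cathode (reduction is favoured where [Zn²⁺] is higher).
With n = 2, E = −(0.0592/2) log([Zn²⁺]ₐₙ/[Zn²⁺]꜀ₐₜ) = −(0.0592/2) log(0.000667/0.487) = −(0.0592/2)(-2.863) = +0.085 V.

+0.085 V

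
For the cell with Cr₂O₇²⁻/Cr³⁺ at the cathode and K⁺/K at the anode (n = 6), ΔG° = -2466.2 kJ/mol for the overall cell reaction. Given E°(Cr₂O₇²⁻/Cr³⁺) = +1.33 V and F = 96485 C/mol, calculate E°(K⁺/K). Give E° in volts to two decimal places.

E°cell = −ΔG°/(nF) = −(-2466.2×10³)/((6)(96485)) = +4.260 V.
Since Cr₂O₇²⁻/Cr³⁺ is the cathode and K⁺/K the anode, E°cell = E°(Cr₂O₇²⁻/Cr³⁺) − E°(K⁺/K).
So E°(K⁺/K) = E°(Cr₂O₇²⁻/Cr³⁺) − E°cell = (+1.33) − (+4.260) = -2.93 V.

-2.93 V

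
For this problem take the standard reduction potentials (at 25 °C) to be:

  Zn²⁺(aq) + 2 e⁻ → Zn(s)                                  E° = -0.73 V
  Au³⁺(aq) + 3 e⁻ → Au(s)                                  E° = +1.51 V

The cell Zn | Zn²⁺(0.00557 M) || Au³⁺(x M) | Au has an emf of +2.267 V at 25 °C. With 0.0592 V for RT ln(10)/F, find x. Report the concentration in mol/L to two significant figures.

0.0097 M

Au³⁺/Au is the cathode, Zn²⁺/Zn the anode: E°cell = +2.24 V, n = 6.
Overall reaction: 2 Au³⁺(aq) + 3 Zn(s) → 2 Au(s) + 3 Zn²⁺(aq); Q = [Zn²⁺]^3/[Au³⁺]^2.
From E = E° − (0.0592/n) log Q: log Q = (E° − E)·n/0.0592 = (+2.24 − (+2.267))·6/0.0592 = -2.7365.
So 2·log[Au³⁺] = 3·log(0.00557) − log Q = -6.7624 − (-2.7365) = -4.0259; log[Au³⁺] = -4.0259 / 2 = -2.0130; [Au³⁺] = 10^(-2.0130) ≈ 0.0097 M.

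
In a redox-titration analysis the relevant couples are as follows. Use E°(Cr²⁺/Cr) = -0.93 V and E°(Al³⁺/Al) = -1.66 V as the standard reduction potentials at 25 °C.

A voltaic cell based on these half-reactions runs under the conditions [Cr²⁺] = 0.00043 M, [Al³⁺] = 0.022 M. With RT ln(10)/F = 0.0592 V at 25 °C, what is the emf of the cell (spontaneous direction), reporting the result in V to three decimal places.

+0.663 V

Cr²⁺/Cr is the cathode (higher E°), Al³⁺/Al the anode: E°cell = -0.93 − (-1.66) = +0.73 V, n = 6.
Overall: 3 Cr²⁺(aq) + 2 Al(s) → 3 Cr(s) + 2 Al³⁺(aq)
Q = [Al³⁺]^2 / ([Cr²⁺]^3); log Q = 6.784.
E = E° − (0.0592/n) log Q = +0.73 − (0.0592/6)(6.784) = +0.663 V.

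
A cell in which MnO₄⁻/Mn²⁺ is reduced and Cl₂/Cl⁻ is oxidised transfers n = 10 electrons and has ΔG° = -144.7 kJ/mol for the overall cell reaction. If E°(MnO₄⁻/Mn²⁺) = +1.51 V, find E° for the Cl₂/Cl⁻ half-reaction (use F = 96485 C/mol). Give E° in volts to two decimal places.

+1.36 V

E°cell = −ΔG°/(nF) = −(-144.7×10³)/((10)(96485)) = +0.150 V.
Since MnO₄⁻/Mn²⁺ is the cathode and Cl₂/Cl⁻ the anode, E°cell = E°(MnO₄⁻/Mn²⁺) − E°(Cl₂/Cl⁻).
So E°(Cl₂/Cl⁻) = E°(MnO₄⁻/Mn²⁺) − E°cell = (+1.51) − (+0.150) = +1.36 V.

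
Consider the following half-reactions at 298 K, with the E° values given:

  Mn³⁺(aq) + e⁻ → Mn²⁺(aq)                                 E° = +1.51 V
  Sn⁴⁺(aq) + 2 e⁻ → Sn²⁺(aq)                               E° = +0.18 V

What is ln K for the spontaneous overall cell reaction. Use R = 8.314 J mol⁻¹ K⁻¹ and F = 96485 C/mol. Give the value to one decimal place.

103.6

Cathode: Mn³⁺/Mn²⁺; anode: Sn⁴⁺/Sn²⁺. E°cell = (+1.51) − (+0.18) = +1.33 V, with n = 2.
ΔG° = −nFE° = −RT ln K, so ln K = nFE°/(RT) = (2)(96485)(+1.33) / ((8.314)(298)) = 103.589.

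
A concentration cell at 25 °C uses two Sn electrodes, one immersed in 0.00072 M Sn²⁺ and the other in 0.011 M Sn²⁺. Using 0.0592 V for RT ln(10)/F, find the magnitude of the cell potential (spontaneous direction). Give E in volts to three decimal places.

+0.035 V

For a concentration cell E°cell = 0. The 0.011 M side is the cathode (reduction is favoured where [Sn²⁺] is higher).
With n = 2, E = −(0.0592/2) log([Sn²⁺]ₐₙ/[Sn²⁺]꜀ₐₜ) = −(0.0592/2) log(0.00072/0.011) = −(0.0592/2)(-1.184) = +0.035 V.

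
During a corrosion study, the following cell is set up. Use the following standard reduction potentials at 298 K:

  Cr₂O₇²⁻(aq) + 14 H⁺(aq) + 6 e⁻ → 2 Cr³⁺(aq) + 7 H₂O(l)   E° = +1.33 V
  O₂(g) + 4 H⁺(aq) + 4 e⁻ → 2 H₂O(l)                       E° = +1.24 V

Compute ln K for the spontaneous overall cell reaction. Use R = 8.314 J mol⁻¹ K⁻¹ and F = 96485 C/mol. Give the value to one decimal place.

42.1

Cathode: Cr₂O₇²⁻/Cr³⁺; anode: O₂/H₂O. E°cell = (+1.33) − (+1.24) = +0.09 V, with n = 12.
ΔG° = −nFE° = −RT ln K, so ln K = nFE°/(RT) = (12)(96485)(+0.09) / ((8.314)(298)) = 42.059.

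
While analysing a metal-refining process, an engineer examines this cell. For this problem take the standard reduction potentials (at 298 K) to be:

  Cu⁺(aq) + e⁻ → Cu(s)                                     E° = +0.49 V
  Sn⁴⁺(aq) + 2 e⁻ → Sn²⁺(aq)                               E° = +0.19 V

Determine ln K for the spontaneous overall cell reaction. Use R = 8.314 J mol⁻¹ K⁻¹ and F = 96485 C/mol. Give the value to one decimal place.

23.4

Cathode: Cu⁺/Cu; anode: Sn⁴⁺/Sn²⁺. E°cell = (+0.49) − (+0.19) = +0.30 V, with n = 2.
ΔG° = −nFE° = −RT ln K, so ln K = nFE°/(RT) = (2)(96485)(+0.30) / ((8.314)(298)) = 23.366.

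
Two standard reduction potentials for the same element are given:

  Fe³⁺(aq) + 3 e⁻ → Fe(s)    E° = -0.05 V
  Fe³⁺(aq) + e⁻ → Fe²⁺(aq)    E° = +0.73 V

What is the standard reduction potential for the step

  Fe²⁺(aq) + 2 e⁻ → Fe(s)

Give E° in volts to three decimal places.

Sequential free energies add, so n₃E°₃ = n₁E°₁ + n₂E°₂.
With n₃ = 3, and the known step contributing 1×(+0.73) V, the unknown satisfies 2·E° = 3×(-0.05) − 1×(+0.73) = -0.880.
E° = -0.880 / 2 = -0.440 V.

-0.440 V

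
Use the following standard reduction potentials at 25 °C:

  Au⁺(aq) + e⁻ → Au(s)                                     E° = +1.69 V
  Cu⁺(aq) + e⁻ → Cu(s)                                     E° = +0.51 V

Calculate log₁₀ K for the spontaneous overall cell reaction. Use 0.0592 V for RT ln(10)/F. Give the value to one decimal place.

19.9

Cathode: Au⁺/Au; anode: Cu⁺/Cu. E°cell = +1.18 V, n = 1.
log K = nE°cell / 0.0592 = (1)(+1.18) / 0.0592 = 19.9.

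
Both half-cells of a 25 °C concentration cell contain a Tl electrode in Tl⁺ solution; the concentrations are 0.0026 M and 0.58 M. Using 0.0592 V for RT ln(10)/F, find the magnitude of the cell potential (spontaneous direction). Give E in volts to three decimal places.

For a concentration cell E°cell = 0. The 0.58 M side is the cathode (reduction is favoured where [Tl⁺] is higher).
With n = 1, E = −(0.0592/1) log([Tl⁺]ₐₙ/[Tl⁺]꜀ₐₜ) = −(0.0592/1) log(0.0026/0.58) = −(0.0592/1)(-2.348) = +0.139 V.

+0.139 V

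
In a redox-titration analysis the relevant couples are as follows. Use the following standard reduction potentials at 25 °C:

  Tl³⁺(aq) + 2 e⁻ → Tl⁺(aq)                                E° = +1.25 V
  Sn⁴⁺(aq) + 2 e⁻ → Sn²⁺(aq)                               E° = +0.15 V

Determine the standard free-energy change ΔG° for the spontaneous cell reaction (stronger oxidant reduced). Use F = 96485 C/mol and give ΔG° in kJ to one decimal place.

-212.3 kJ

Tl³⁺/Tl⁺ (E° = +1.25 V) is the cathode; Sn⁴⁺/Sn²⁺ (E° = +0.15 V) is the anode, so E°cell = +1.10 V.
Balancing electrons gives n = 2 (lcm of 2 and 2).
ΔG° = −nFE° = −(2)(96485)(+1.10) = -212,267 J = -212.3 kJ.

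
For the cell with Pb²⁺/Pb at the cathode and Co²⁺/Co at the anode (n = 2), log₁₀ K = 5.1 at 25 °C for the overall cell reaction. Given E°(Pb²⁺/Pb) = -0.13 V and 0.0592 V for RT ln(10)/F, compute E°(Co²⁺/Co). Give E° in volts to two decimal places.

-0.28 V

E°cell = (0.0592/n)·log K = (0.0592/2)(5.1) = +0.151 V.
Since Pb²⁺/Pb is the cathode and Co²⁺/Co the anode, E°cell = E°(Pb²⁺/Pb) − E°(Co²⁺/Co).
So E°(Co²⁺/Co) = E°(Pb²⁺/Pb) − E°cell = (-0.13) − (+0.151) = -0.28 V.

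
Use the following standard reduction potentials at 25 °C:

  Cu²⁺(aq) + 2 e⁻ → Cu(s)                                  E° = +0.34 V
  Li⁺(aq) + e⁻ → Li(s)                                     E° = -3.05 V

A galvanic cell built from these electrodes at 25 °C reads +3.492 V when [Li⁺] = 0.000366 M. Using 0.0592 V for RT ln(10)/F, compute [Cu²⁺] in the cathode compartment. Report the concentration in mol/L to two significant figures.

Cu²⁺/Cu is the cathode, Li⁺/Li the anode: E°cell = +3.39 V, n = 2.
Overall reaction: Cu²⁺(aq) + 2 Li(s) → Cu(s) + 2 Li⁺(aq); Q = [Li⁺]^2/[Cu²⁺]^1.
From E = E° − (0.0592/n) log Q: log Q = (E° − E)·n/0.0592 = (+3.39 − (+3.492))·2/0.0592 = -3.4459.
So 1·log[Cu²⁺] = 2·log(0.000366) − log Q = -6.8730 − (-3.4459) = -3.4271; [Cu²⁺] = 10^(-3.4271) ≈ 0.00037 M.

0.00037 M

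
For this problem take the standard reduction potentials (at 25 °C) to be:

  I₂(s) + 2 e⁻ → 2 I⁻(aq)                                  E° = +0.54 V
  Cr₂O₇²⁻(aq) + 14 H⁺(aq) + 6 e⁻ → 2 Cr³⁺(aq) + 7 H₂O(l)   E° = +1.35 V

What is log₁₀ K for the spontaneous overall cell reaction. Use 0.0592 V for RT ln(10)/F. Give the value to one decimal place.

Cathode: Cr₂O₇²⁻/Cr³⁺; anode: I₂/I⁻. E°cell = +0.81 V, n = 6.
log K = nE°cell / 0.0592 = (6)(+0.81) / 0.0592 = 82.1.

82.1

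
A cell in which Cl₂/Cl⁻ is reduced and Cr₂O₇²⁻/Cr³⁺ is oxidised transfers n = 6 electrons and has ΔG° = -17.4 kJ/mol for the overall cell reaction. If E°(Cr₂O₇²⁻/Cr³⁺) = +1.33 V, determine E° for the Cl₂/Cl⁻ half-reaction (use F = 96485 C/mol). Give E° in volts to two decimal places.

E°cell = −ΔG°/(nF) = −(-17.4×10³)/((6)(96485)) = +0.030 V.
Since Cl₂/Cl⁻ is the cathode and Cr₂O₇²⁻/Cr³⁺ the anode, E°cell = E°(Cl₂/Cl⁻) − E°(Cr₂O₇²⁻/Cr³⁺).
So E°(Cl₂/Cl⁻) = E°cell + E°(Cr₂O₇²⁻/Cr³⁺) = +0.030 + (+1.33) = +1.36 V.

+1.36 V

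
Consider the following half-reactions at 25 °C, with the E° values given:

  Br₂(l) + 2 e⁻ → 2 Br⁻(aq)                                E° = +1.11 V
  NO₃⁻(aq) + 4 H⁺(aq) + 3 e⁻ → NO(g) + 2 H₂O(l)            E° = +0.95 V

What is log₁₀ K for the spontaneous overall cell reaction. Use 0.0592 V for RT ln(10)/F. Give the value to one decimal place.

Cathode: Br₂/Br⁻; anode: NO₃⁻/NO. E°cell = +0.16 V, n = 6.
log K = nE°cell / 0.0592 = (6)(+0.16) / 0.0592 = 16.2.

16.2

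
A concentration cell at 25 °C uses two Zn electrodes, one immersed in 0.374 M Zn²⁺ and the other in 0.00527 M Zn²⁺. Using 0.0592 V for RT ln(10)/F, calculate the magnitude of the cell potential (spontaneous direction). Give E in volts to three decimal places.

+0.055 V

For a concentration cell E°cell = 0. The 0.374 M side is the cathode (reduction is favoured where [Zn²⁺] is higher).
With n = 2, E = −(0.0592/2) log([Zn²⁺]ₐₙ/[Zn²⁺]꜀ₐₜ) = −(0.0592/2) log(0.00527/0.374) = −(0.0592/2)(-1.851) = +0.055 V.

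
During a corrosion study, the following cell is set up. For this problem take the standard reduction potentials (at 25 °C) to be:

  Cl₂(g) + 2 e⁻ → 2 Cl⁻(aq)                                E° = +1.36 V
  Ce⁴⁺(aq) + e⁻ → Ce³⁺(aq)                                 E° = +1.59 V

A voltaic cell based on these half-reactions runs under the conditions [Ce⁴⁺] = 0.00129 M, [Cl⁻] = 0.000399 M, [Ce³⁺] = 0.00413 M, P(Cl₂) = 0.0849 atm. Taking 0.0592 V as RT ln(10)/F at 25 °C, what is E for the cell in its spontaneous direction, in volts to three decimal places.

Ce⁴⁺/Ce³⁺ is the cathode (higher E°), Cl₂/Cl⁻ the anode: E°cell = +1.59 − (+1.36) = +0.23 V, n = 2.
Overall: 2 Ce⁴⁺(aq) + 2 Cl⁻(aq) → 2 Ce³⁺(aq) + Cl₂(g)
Q = [Ce³⁺]^2·P(Cl₂) / ([Ce⁴⁺]^2·[Cl⁻]^2); log Q = 6.738.
E = E° − (0.0592/n) log Q = +0.23 − (0.0592/2)(6.738) = +0.031 V.

+0.031 V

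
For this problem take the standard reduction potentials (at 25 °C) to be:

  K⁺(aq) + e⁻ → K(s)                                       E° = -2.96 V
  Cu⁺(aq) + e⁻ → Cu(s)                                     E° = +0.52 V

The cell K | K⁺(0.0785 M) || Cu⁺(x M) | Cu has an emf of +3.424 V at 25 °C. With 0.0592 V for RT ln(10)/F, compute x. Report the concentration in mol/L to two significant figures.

0.0089 M

Cu⁺/Cu is the cathode, K⁺/K the anode: E°cell = +3.48 V, n = 1.
Overall reaction: Cu⁺(aq) + K(s) → Cu(s) + K⁺(aq); Q = [K⁺]^1/[Cu⁺]^1.
From E = E° − (0.0592/n) log Q: log Q = (E° − E)·n/0.0592 = (+3.48 − (+3.424))·1/0.0592 = 0.9459.
So 1·log[Cu⁺] = 1·log(0.0785) − log Q = -1.1051 − (0.9459) = -2.0510; [Cu⁺] = 10^(-2.0510) ≈ 0.0089 M.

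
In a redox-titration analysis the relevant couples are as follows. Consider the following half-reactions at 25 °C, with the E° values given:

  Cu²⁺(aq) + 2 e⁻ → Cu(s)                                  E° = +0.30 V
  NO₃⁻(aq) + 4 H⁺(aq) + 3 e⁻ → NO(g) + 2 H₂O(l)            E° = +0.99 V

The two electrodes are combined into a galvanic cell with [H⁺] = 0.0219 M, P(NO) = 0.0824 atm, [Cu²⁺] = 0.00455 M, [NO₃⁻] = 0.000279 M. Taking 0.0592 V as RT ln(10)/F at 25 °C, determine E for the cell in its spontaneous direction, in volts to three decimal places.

+0.580 V

NO₃⁻/NO is the cathode (higher E°), Cu²⁺/Cu the anode: E°cell = +0.99 − (+0.30) = +0.69 V, n = 6.
Overall: 2 NO₃⁻(aq) + 8 H⁺(aq) + 3 Cu(s) → 2 NO(g) + 4 H₂O(l) + 3 Cu²⁺(aq)
Q = P(NO)^2·[Cu²⁺]^3 / ([NO₃⁻]^2·[H⁺]^8); log Q = 11.191.
E = E° − (0.0592/n) log Q = +0.69 − (0.0592/6)(11.191) = +0.580 V.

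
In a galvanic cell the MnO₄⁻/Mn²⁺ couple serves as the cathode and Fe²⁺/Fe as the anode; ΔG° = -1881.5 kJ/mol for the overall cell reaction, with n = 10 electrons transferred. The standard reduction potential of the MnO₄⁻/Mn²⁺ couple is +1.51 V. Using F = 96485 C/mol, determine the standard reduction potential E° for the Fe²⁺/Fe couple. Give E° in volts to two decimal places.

-0.44 V

E°cell = −ΔG°/(nF) = −(-1881.5×10³)/((10)(96485)) = +1.950 V.
Since MnO₄⁻/Mn²⁺ is the cathode and Fe²⁺/Fe the anode, E°cell = E°(MnO₄⁻/Mn²⁺) − E°(Fe²⁺/Fe).
So E°(Fe²⁺/Fe) = E°(MnO₄⁻/Mn²⁺) − E°cell = (+1.51) − (+1.950) = -0.44 V.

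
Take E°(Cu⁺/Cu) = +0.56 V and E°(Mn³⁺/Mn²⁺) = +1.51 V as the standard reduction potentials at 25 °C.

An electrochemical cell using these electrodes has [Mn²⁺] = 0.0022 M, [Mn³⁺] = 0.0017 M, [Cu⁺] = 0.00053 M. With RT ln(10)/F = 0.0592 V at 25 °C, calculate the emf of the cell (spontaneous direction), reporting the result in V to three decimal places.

+1.137 V

Mn³⁺/Mn²⁺ is the cathode (higher E°), Cu⁺/Cu the anode: E°cell = +1.51 − (+0.56) = +0.95 V, n = 1.
Overall: Mn³⁺(aq) + Cu(s) → Mn²⁺(aq) + Cu⁺(aq)
Q = [Mn²⁺]·[Cu⁺] / ([Mn³⁺]); log Q = -3.164.
E = E° − (0.0592/n) log Q = +0.95 − (0.0592/1)(-3.164) = +1.137 V.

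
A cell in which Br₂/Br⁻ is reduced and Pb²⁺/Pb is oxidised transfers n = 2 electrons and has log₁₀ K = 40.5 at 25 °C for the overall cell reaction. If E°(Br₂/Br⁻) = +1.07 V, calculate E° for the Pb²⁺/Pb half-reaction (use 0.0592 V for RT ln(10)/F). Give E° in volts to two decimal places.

E°cell = (0.0592/n)·log K = (0.0592/2)(40.5) = +1.199 V.
Since Br₂/Br⁻ is the cathode and Pb²⁺/Pb the anode, E°cell = E°(Br₂/Br⁻) − E°(Pb²⁺/Pb).
So E°(Pb²⁺/Pb) = E°(Br₂/Br⁻) − E°cell = (+1.07) − (+1.199) = -0.13 V.

-0.13 V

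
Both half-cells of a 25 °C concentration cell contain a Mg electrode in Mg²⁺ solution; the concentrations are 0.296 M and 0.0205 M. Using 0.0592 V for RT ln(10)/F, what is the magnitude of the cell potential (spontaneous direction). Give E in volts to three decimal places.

For a concentration cell E°cell = 0. The 0.296 M side is the cathode (reduction is favoured where [Mg²⁺] is higher).
With n = 2, E = −(0.0592/2) log([Mg²⁺]ₐₙ/[Mg²⁺]꜀ₐₜ) = −(0.0592/2) log(0.0205/0.296) = −(0.0592/2)(-1.160) = +0.034 V.

+0.034 V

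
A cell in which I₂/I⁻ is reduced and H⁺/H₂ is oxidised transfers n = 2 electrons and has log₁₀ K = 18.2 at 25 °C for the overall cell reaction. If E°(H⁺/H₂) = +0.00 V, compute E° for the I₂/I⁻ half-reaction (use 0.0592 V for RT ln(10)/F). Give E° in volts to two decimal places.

E°cell = (0.0592/n)·log K = (0.0592/2)(18.2) = +0.539 V.
Since I₂/I⁻ is the cathode and H⁺/H₂ the anode, E°cell = E°(I₂/I⁻) − E°(H⁺/H₂).
So E°(I₂/I⁻) = E°cell + E°(H⁺/H₂) = +0.539 + (+0.00) = +0.54 V.

+0.54 V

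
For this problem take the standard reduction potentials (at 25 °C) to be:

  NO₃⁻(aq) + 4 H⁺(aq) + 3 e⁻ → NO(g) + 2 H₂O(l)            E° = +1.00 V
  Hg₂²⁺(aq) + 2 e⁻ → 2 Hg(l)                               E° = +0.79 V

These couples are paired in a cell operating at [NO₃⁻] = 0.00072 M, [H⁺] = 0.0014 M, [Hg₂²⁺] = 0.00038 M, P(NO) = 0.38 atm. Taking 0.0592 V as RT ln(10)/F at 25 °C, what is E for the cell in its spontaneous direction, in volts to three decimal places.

+0.032 V

NO₃⁻/NO is the cathode (higher E°), Hg₂²⁺/Hg the anode: E°cell = +1.00 − (+0.79) = +0.21 V, n = 6.
Overall: 2 NO₃⁻(aq) + 8 H⁺(aq) + 6 Hg(l) → 2 NO(g) + 4 H₂O(l) + 3 Hg₂²⁺(aq)
Q = P(NO)^2·[Hg₂²⁺]^3 / ([NO₃⁻]^2·[H⁺]^8); log Q = 18.015.
E = E° − (0.0592/n) log Q = +0.21 − (0.0592/6)(18.015) = +0.032 V.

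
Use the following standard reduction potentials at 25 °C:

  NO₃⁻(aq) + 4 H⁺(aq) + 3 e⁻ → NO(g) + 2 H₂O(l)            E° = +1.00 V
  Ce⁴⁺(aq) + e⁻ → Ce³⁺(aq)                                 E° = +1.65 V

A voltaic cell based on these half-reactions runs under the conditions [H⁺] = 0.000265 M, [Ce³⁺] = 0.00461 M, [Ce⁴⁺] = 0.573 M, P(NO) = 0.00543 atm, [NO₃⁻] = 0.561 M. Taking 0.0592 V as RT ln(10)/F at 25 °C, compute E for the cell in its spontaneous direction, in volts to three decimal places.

+1.017 V

Ce⁴⁺/Ce³⁺ is the cathode (higher E°), NO₃⁻/NO the anode: E°cell = +1.65 − (+1.00) = +0.65 V, n = 3.
Overall: 3 Ce⁴⁺(aq) + NO(g) + 2 H₂O(l) → 3 Ce³⁺(aq) + NO₃⁻(aq) + 4 H⁺(aq)
Q = [Ce³⁺]^3·[NO₃⁻]·[H⁺]^4 / ([Ce⁴⁺]^3·P(NO)); log Q = -18.576.
E = E° − (0.0592/n) log Q = +0.65 − (0.0592/3)(-18.576) = +1.017 V.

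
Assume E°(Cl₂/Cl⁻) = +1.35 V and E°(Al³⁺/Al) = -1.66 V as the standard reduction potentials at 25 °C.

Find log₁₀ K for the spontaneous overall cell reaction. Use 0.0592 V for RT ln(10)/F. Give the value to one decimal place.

305.1

Cathode: Cl₂/Cl⁻; anode: Al³⁺/Al. E°cell = +3.01 V, n = 6.
log K = nE°cell / 0.0592 = (6)(+3.01) / 0.0592 = 305.1.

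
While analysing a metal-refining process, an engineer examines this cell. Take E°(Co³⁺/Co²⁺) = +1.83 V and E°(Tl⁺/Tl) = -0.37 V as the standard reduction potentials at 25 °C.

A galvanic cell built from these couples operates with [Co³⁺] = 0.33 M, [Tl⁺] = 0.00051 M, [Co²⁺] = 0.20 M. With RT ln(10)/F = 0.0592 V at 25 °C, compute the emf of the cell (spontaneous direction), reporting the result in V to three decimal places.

Co³⁺/Co²⁺ is the cathode (higher E°), Tl⁺/Tl the anode: E°cell = +1.83 − (-0.37) = +2.20 V, n = 1.
Overall: Co³⁺(aq) + Tl(s) → Co²⁺(aq) + Tl⁺(aq)
Q = [Co²⁺]·[Tl⁺] / ([Co³⁺]); log Q = -3.510.
E = E° − (0.0592/n) log Q = +2.20 − (0.0592/1)(-3.510) = +2.408 V.

+2.408 V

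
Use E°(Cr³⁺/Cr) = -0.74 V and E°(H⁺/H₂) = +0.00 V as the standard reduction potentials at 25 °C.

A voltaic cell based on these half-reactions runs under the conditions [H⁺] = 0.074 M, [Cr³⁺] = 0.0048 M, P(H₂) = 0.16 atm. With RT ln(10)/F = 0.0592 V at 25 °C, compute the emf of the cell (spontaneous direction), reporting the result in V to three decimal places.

+0.742 V

H⁺/H₂ is the cathode (higher E°), Cr³⁺/Cr the anode: E°cell = +0.00 − (-0.74) = +0.74 V, n = 6.
Overall: 6 H⁺(aq) + 2 Cr(s) → 3 H₂(g) + 2 Cr³⁺(aq)
Q = P(H₂)^3·[Cr³⁺]^2 / ([H⁺]^6); log Q = -0.241.
E = E° − (0.0592/n) log Q = +0.74 − (0.0592/6)(-0.241) = +0.742 V.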